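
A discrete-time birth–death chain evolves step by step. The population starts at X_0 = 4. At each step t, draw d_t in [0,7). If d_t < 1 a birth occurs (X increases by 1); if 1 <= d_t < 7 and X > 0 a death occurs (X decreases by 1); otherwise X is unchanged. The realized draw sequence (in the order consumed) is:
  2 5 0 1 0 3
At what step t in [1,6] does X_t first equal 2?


t=0: X=4, d=2 → death, X_1=3
t=1: X=3, d=5 → death, X_2=2
t=2: X=2, d=0 → birth, X_3=3
t=3: X=3, d=1 → death, X_4=2
t=4: X=2, d=0 → birth, X_5=3
t=5: X=3, d=3 → death, X_6=2

2


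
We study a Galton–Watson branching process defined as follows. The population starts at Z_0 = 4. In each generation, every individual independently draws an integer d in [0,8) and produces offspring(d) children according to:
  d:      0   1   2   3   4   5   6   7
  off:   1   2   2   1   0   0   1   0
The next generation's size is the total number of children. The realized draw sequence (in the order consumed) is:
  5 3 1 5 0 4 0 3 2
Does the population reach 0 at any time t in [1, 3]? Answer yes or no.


no

gen 0: Z_0=4, draws=[5, 3, 1, 5], offspring=[0, 1, 2, 0], Z_1=3
gen 1: Z_1=3, draws=[0, 4, 0], offspring=[1, 0, 1], Z_2=2
gen 2: Z_2=2, draws=[3, 2], offspring=[1, 2], Z_3=3


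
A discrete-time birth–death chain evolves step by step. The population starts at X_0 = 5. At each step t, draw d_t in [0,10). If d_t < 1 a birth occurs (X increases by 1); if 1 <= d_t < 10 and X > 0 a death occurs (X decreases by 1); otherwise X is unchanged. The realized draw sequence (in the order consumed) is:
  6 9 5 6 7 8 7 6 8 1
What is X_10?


0

t=0: X=5, d=6 → death, X_1=4
t=1: X=4, d=9 → death, X_2=3
t=2: X=3, d=5 → death, X_3=2
t=3: X=2, d=6 → death, X_4=1
t=4: X=1, d=7 → death, X_5=0
t=5: X=0, d=8 → hold, X_6=0
t=6: X=0, d=7 → hold, X_7=0
t=7: X=0, d=6 → hold, X_8=0
t=8: X=0, d=8 → hold, X_9=0
t=9: X=0, d=1 → hold, X_10=0


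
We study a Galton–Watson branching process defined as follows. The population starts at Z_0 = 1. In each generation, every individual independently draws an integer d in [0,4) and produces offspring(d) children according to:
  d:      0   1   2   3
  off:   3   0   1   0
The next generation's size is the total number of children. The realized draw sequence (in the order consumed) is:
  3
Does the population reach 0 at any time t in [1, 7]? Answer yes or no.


yes

gen 0: Z_0=1, draws=[3], offspring=[0], Z_1=0
gen 1: Z_1=0, draws=[], offspring=[], Z_2=0
gen 2: Z_2=0, draws=[], offspring=[], Z_3=0
gen 3: Z_3=0, draws=[], offspring=[], Z_4=0
gen 4: Z_4=0, draws=[], offspring=[], Z_5=0
gen 5: Z_5=0, draws=[], offspring=[], Z_6=0
gen 6: Z_6=0, draws=[], offspring=[], Z_7=0


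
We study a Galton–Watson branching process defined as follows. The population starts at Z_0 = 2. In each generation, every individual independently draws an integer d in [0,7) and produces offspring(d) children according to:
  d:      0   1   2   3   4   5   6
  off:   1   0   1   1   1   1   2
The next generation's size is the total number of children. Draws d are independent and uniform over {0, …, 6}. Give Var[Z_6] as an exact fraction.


24/7

Outcome values over d=0..6: [1, 0, 1, 1, 1, 1, 2]
Σy = 7, Σy² = 9, M = 7
μ = 7/7 = 1,  σ² = 9/7 − (1)² = 2/7
V_0 = 0, E_0 = 2
V_1 = 2/7·E_0 + (1)²·V_0 = 4/7;  E_1 = 2
V_2 = 2/7·E_1 + (1)²·V_1 = 8/7;  E_2 = 2
V_3 = 2/7·E_2 + (1)²·V_2 = 12/7;  E_3 = 2
V_4 = 2/7·E_3 + (1)²·V_3 = 16/7;  E_4 = 2
V_5 = 2/7·E_4 + (1)²·V_4 = 20/7;  E_5 = 2
V_6 = 2/7·E_5 + (1)²·V_5 = 24/7;  E_6 = 2


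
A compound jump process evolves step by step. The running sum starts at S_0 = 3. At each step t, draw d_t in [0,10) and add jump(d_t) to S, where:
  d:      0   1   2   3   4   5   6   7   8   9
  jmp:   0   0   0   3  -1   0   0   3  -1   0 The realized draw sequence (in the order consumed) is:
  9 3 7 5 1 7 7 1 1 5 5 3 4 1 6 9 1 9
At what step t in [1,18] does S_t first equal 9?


t=0: S=3, d=9, jump=0, S_1=3
t=1: S=3, d=3, jump=3, S_2=6
t=2: S=6, d=7, jump=3, S_3=9
t=3: S=9, d=5, jump=0, S_4=9
t=4: S=9, d=1, jump=0, S_5=9
t=5: S=9, d=7, jump=3, S_6=12
t=6: S=12, d=7, jump=3, S_7=15
t=7: S=15, d=1, jump=0, S_8=15
t=8: S=15, d=1, jump=0, S_9=15
t=9: S=15, d=5, jump=0, S_10=15
t=10: S=15, d=5, jump=0, S_11=15
t=11: S=15, d=3, jump=3, S_12=18
t=12: S=18, d=4, jump=-1, S_13=17
t=13: S=17, d=1, jump=0, S_14=17
t=14: S=17, d=6, jump=0, S_15=17
t=15: S=17, d=9, jump=0, S_16=17
t=16: S=17, d=1, jump=0, S_17=17
t=17: S=17, d=9, jump=0, S_18=17

3


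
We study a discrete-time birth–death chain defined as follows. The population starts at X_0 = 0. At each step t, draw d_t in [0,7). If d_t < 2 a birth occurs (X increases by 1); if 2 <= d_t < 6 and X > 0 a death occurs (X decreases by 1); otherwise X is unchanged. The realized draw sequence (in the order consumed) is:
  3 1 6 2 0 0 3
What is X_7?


t=0: X=0, d=3 → hold, X_1=0
t=1: X=0, d=1 → birth, X_2=1
t=2: X=1, d=6 → hold, X_3=1
t=3: X=1, d=2 → death, X_4=0
t=4: X=0, d=0 → birth, X_5=1
t=5: X=1, d=0 → birth, X_6=2
t=6: X=2, d=3 → death, X_7=1

1


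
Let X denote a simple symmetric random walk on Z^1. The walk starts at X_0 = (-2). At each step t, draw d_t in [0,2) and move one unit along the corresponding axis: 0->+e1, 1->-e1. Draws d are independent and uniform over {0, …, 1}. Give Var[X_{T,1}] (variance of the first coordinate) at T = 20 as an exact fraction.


20

Outcome values over d=0..1: [1, -1]
Σy = 0, Σy² = 2, M = 2
μ = 0/2 = 0,  σ² = 2/2 − (0)² = 1
Independent increments: Var[X_20] = 20·σ² = 20·(1) = 20


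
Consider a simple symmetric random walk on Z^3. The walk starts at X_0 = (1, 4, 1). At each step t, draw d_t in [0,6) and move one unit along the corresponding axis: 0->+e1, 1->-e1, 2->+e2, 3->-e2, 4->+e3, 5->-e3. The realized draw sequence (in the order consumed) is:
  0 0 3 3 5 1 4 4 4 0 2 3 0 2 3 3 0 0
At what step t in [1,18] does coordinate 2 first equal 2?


t=0: X=(1, 4, 1), d=0 → +e1, X_1=(2, 4, 1)
t=1: X=(2, 4, 1), d=0 → +e1, X_2=(3, 4, 1)
t=2: X=(3, 4, 1), d=3 → -e2, X_3=(3, 3, 1)
t=3: X=(3, 3, 1), d=3 → -e2, X_4=(3, 2, 1)
t=4: X=(3, 2, 1), d=5 → -e3, X_5=(3, 2, 0)
t=5: X=(3, 2, 0), d=1 → -e1, X_6=(2, 2, 0)
t=6: X=(2, 2, 0), d=4 → +e3, X_7=(2, 2, 1)
t=7: X=(2, 2, 1), d=4 → +e3, X_8=(2, 2, 2)
t=8: X=(2, 2, 2), d=4 → +e3, X_9=(2, 2, 3)
t=9: X=(2, 2, 3), d=0 → +e1, X_10=(3, 2, 3)
t=10: X=(3, 2, 3), d=2 → +e2, X_11=(3, 3, 3)
t=11: X=(3, 3, 3), d=3 → -e2, X_12=(3, 2, 3)
t=12: X=(3, 2, 3), d=0 → +e1, X_13=(4, 2, 3)
t=13: X=(4, 2, 3), d=2 → +e2, X_14=(4, 3, 3)
t=14: X=(4, 3, 3), d=3 → -e2, X_15=(4, 2, 3)
t=15: X=(4, 2, 3), d=3 → -e2, X_16=(4, 1, 3)
t=16: X=(4, 1, 3), d=0 → +e1, X_17=(5, 1, 3)
t=17: X=(5, 1, 3), d=0 → +e1, X_18=(6, 1, 3)

4


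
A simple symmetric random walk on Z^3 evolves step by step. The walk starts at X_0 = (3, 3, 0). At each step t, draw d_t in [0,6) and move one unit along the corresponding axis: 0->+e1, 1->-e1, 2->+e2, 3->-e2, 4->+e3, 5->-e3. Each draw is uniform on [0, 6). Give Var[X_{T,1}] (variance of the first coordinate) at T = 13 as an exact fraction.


13/3

Outcome values over d=0..5: [1, -1, 0, 0, 0, 0]
Σy = 0, Σy² = 2, M = 6
μ = 0/6 = 0,  σ² = 2/6 − (0)² = 1/3
Independent increments: Var[X_13] = 13·σ² = 13·(1/3) = 13/3


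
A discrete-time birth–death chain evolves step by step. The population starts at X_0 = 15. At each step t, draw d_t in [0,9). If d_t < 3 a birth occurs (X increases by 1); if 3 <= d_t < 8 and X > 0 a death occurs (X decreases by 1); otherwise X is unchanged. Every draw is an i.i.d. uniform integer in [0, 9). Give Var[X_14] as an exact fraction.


952/81

X can drop by at most 1 per step and X_0 = 15 > T = 14, so X_t >= 15 − t >= 1 > 0 for every t <= 14: the floor at 0 (the 'and X > 0' condition) never binds. Hence X_14 = X_0 + Σ_{t<14} Y_t with i.i.d. increments Y_t = y(d_t) ∈ {+1, −1, 0}.
Outcome values over d=0..8: [1, 1, 1, -1, -1, -1, -1, -1, 0]
Σy = -2, Σy² = 8, M = 9
μ = -2/9 = -2/9,  σ² = 8/9 − (-2/9)² = 68/81
Independent increments: Var[X_14] = 14·σ² = 14·(68/81) = 952/81


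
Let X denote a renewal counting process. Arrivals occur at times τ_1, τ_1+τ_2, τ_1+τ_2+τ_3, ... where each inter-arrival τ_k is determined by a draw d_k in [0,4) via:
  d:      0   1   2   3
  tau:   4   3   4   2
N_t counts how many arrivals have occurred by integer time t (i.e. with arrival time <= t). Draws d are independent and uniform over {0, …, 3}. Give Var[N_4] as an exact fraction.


Inter-arrival values over d=0..3: [4, 3, 4, 2]
Each d has probability 1/4, so the pmf of τ is: f(2) = 1/4, f(3) = 1/4, f(4) = 1/2
Let p_n(j) = P(N_n = j), with p_0 = [1]. Condition on τ_1: p_n(0) = P(τ > n), and for j >= 1, p_n(j) = Σ_{k<=n} f(k)·p_{n−k}(j−1)
p_1 = [1]  (j = 0)
p_2 = [3/4, 1/4]  (j = 0..1)
p_3 = [1/2, 1/2]  (j = 0..1)
p_4 = [0, 15/16, 1/16]  (j = 0..2)
E[N_4] = Σ j·p_4(j) = 17/16;  E[N_4²] = Σ j²·p_4(j) = 19/16
Var[N_4] = 19/16 − (17/16)² = 15/256

15/256


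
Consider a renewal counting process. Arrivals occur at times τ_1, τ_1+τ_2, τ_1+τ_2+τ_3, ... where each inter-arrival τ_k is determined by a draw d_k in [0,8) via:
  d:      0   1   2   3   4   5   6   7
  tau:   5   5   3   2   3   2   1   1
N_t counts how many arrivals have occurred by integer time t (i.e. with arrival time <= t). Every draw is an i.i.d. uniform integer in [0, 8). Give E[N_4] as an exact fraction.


305/256

Inter-arrival values over d=0..7: [5, 5, 3, 2, 3, 2, 1, 1]
Each d has probability 1/8, so the pmf of τ is: f(1) = 1/4, f(2) = 1/4, f(3) = 1/4, f(5) = 1/4
Renewal equation for m(n) = E[N_n]: condition on τ_1 = k (if k <= n, one arrival plus a fresh copy on the remaining n−k steps): m(n) = F(n) + Σ_{k<=n} f(k)·m(n−k), where F(n) = P(τ <= n) and m(0) = 0
m(1) = F(1) = 1/4
m(2) = F(2) + f(1)·m(1) = 1/2 + 1/4·1/4 = 9/16
m(3) = F(3) + f(1)·m(2) + f(2)·m(1) = 3/4 + 1/4·9/16 + 1/4·1/4 = 61/64
m(4) = F(4) + f(1)·m(3) + f(2)·m(2) + f(3)·m(1) = 3/4 + 1/4·61/64 + 1/4·9/16 + 1/4·1/4 = 305/256
E[N_4] = m(4) = 305/256


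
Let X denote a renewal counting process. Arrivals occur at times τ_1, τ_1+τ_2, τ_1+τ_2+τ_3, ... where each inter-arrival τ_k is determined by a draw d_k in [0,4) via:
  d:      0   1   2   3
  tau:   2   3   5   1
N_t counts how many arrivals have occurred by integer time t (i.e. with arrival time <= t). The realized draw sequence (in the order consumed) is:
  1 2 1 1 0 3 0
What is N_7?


1

draw d_1=1: τ_1=3, arrival time A_1=3
draw d_2=2: τ_2=5, arrival time A_2=8
draw d_3=1: τ_3=3, arrival time A_3=11
draw d_4=1: τ_4=3, arrival time A_4=14
draw d_5=0: τ_5=2, arrival time A_5=16
draw d_6=3: τ_6=1, arrival time A_6=17
draw d_7=0: τ_7=2, arrival time A_7=19
N_t over t=0..7: 0:0 1:0 2:0 3:1 4:1 5:1 6:1 7:1


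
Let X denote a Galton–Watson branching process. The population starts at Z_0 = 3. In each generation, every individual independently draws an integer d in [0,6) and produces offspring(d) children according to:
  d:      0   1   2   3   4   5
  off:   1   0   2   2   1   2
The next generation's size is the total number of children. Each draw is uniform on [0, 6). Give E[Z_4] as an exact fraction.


256/27

Outcome values over d=0..5: [1, 0, 2, 2, 1, 2]
Σy = 8, Σy² = 14, M = 6
μ = 8/6 = 4/3,  σ² = 14/6 − (4/3)² = 5/9
E[Z_0] = 3
E[Z_1] = 4/3·E[Z_0] = 4
E[Z_2] = 4/3·E[Z_1] = 16/3
E[Z_3] = 4/3·E[Z_2] = 64/9
E[Z_4] = 4/3·E[Z_3] = 256/27


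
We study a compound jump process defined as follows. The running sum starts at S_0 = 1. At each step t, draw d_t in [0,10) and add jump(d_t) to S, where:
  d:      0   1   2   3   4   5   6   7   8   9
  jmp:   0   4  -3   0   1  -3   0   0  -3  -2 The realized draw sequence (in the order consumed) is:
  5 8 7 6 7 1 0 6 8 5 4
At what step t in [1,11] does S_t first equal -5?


2

t=0: S=1, d=5, jump=-3, S_1=-2
t=1: S=-2, d=8, jump=-3, S_2=-5
t=2: S=-5, d=7, jump=0, S_3=-5
t=3: S=-5, d=6, jump=0, S_4=-5
t=4: S=-5, d=7, jump=0, S_5=-5
t=5: S=-5, d=1, jump=4, S_6=-1
t=6: S=-1, d=0, jump=0, S_7=-1
t=7: S=-1, d=6, jump=0, S_8=-1
t=8: S=-1, d=8, jump=-3, S_9=-4
t=9: S=-4, d=5, jump=-3, S_10=-7
t=10: S=-7, d=4, jump=1, S_11=-6


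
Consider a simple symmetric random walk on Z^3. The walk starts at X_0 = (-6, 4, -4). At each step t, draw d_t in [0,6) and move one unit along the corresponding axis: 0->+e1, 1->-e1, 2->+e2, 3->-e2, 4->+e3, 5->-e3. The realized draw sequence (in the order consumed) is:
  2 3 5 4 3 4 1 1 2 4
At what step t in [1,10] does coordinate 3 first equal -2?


10

t=0: X=(-6, 4, -4), d=2 → +e2, X_1=(-6, 5, -4)
t=1: X=(-6, 5, -4), d=3 → -e2, X_2=(-6, 4, -4)
t=2: X=(-6, 4, -4), d=5 → -e3, X_3=(-6, 4, -5)
t=3: X=(-6, 4, -5), d=4 → +e3, X_4=(-6, 4, -4)
t=4: X=(-6, 4, -4), d=3 → -e2, X_5=(-6, 3, -4)
t=5: X=(-6, 3, -4), d=4 → +e3, X_6=(-6, 3, -3)
t=6: X=(-6, 3, -3), d=1 → -e1, X_7=(-7, 3, -3)
t=7: X=(-7, 3, -3), d=1 → -e1, X_8=(-8, 3, -3)
t=8: X=(-8, 3, -3), d=2 → +e2, X_9=(-8, 4, -3)
t=9: X=(-8, 4, -3), d=4 → +e3, X_10=(-8, 4, -2)


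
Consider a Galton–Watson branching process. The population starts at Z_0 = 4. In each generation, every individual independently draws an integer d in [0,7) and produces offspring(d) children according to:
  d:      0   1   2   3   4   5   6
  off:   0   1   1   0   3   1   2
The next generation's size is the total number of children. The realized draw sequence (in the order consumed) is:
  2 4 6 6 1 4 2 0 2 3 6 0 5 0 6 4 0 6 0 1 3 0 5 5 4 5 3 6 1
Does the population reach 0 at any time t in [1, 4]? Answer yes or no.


gen 0: Z_0=4, draws=[2, 4, 6, 6], offspring=[1, 3, 2, 2], Z_1=8
gen 1: Z_1=8, draws=[1, 4, 2, 0, 2, 3, 6, 0], offspring=[1, 3, 1, 0, 1, 0, 2, 0], Z_2=8
gen 2: Z_2=8, draws=[5, 0, 6, 4, 0, 6, 0, 1], offspring=[1, 0, 2, 3, 0, 2, 0, 1], Z_3=9
gen 3: Z_3=9, draws=[3, 0, 5, 5, 4, 5, 3, 6, 1], offspring=[0, 0, 1, 1, 3, 1, 0, 2, 1], Z_4=9

no


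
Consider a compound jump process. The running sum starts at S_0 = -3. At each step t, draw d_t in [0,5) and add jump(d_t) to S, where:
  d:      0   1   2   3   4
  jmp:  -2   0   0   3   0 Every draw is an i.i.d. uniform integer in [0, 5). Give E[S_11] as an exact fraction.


Outcome values over d=0..4: [-2, 0, 0, 3, 0]
Σy = 1, Σy² = 13, M = 5
μ = 1/5 = 1/5,  σ² = 13/5 − (1/5)² = 64/25
E[S_11] = -3 + 11·(1/5) = -4/5

-4/5


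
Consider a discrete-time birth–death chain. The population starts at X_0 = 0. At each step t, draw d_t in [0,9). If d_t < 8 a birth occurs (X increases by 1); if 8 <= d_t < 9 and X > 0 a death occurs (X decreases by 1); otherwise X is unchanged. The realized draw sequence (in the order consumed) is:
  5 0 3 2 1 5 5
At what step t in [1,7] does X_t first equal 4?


4

t=0: X=0, d=5 → birth, X_1=1
t=1: X=1, d=0 → birth, X_2=2
t=2: X=2, d=3 → birth, X_3=3
t=3: X=3, d=2 → birth, X_4=4
t=4: X=4, d=1 → birth, X_5=5
t=5: X=5, d=5 → birth, X_6=6
t=6: X=6, d=5 → birth, X_7=7


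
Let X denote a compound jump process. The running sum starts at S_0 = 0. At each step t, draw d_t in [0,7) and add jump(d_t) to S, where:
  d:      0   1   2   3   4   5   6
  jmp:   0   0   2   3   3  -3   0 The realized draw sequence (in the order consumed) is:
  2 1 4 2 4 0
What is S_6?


t=0: S=0, d=2, jump=2, S_1=2
t=1: S=2, d=1, jump=0, S_2=2
t=2: S=2, d=4, jump=3, S_3=5
t=3: S=5, d=2, jump=2, S_4=7
t=4: S=7, d=4, jump=3, S_5=10
t=5: S=10, d=0, jump=0, S_6=10

10


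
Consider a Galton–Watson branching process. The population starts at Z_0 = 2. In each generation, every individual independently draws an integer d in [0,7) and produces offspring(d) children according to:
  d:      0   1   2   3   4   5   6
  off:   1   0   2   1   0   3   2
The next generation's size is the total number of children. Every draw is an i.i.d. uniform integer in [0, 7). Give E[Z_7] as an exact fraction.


Outcome values over d=0..6: [1, 0, 2, 1, 0, 3, 2]
Σy = 9, Σy² = 19, M = 7
μ = 9/7 = 9/7,  σ² = 19/7 − (9/7)² = 52/49
E[Z_0] = 2
E[Z_1] = 9/7·E[Z_0] = 18/7
E[Z_2] = 9/7·E[Z_1] = 162/49
E[Z_3] = 9/7·E[Z_2] = 1458/343
E[Z_4] = 9/7·E[Z_3] = 13122/2401
E[Z_5] = 9/7·E[Z_4] = 118098/16807
E[Z_6] = 9/7·E[Z_5] = 1062882/117649
E[Z_7] = 9/7·E[Z_6] = 9565938/823543

9565938/823543


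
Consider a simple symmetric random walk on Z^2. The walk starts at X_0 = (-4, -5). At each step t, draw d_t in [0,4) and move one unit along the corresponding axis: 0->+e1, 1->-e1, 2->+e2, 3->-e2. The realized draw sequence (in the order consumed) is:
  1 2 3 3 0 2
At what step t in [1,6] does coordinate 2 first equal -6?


t=0: X=(-4, -5), d=1 → -e1, X_1=(-5, -5)
t=1: X=(-5, -5), d=2 → +e2, X_2=(-5, -4)
t=2: X=(-5, -4), d=3 → -e2, X_3=(-5, -5)
t=3: X=(-5, -5), d=3 → -e2, X_4=(-5, -6)
t=4: X=(-5, -6), d=0 → +e1, X_5=(-4, -6)
t=5: X=(-4, -6), d=2 → +e2, X_6=(-4, -5)

4


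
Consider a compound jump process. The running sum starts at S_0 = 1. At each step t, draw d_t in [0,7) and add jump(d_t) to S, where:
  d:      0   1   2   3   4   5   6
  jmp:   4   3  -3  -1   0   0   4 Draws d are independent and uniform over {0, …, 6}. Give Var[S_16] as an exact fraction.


Outcome values over d=0..6: [4, 3, -3, -1, 0, 0, 4]
Σy = 7, Σy² = 51, M = 7
μ = 7/7 = 1,  σ² = 51/7 − (1)² = 44/7
Independent increments: Var[S_16] = 16·σ² = 16·(44/7) = 704/7

704/7


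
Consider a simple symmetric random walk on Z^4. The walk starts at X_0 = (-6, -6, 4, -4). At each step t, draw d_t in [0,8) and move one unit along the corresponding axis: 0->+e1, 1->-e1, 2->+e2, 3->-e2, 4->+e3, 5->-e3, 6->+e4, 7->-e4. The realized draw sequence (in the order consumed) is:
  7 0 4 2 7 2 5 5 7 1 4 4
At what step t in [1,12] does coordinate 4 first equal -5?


1

t=0: X=(-6, -6, 4, -4), d=7 → -e4, X_1=(-6, -6, 4, -5)
t=1: X=(-6, -6, 4, -5), d=0 → +e1, X_2=(-5, -6, 4, -5)
t=2: X=(-5, -6, 4, -5), d=4 → +e3, X_3=(-5, -6, 5, -5)
t=3: X=(-5, -6, 5, -5), d=2 → +e2, X_4=(-5, -5, 5, -5)
t=4: X=(-5, -5, 5, -5), d=7 → -e4, X_5=(-5, -5, 5, -6)
t=5: X=(-5, -5, 5, -6), d=2 → +e2, X_6=(-5, -4, 5, -6)
t=6: X=(-5, -4, 5, -6), d=5 → -e3, X_7=(-5, -4, 4, -6)
t=7: X=(-5, -4, 4, -6), d=5 → -e3, X_8=(-5, -4, 3, -6)
t=8: X=(-5, -4, 3, -6), d=7 → -e4, X_9=(-5, -4, 3, -7)
t=9: X=(-5, -4, 3, -7), d=1 → -e1, X_10=(-6, -4, 3, -7)
t=10: X=(-6, -4, 3, -7), d=4 → +e3, X_11=(-6, -4, 4, -7)
t=11: X=(-6, -4, 4, -7), d=4 → +e3, X_12=(-6, -4, 5, -7)


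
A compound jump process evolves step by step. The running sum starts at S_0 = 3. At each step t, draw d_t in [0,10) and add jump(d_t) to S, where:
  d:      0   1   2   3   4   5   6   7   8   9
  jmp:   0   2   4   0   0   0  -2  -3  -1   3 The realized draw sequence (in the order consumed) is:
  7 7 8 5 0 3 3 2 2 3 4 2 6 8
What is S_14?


5

t=0: S=3, d=7, jump=-3, S_1=0
t=1: S=0, d=7, jump=-3, S_2=-3
t=2: S=-3, d=8, jump=-1, S_3=-4
t=3: S=-4, d=5, jump=0, S_4=-4
t=4: S=-4, d=0, jump=0, S_5=-4
t=5: S=-4, d=3, jump=0, S_6=-4
t=6: S=-4, d=3, jump=0, S_7=-4
t=7: S=-4, d=2, jump=4, S_8=0
t=8: S=0, d=2, jump=4, S_9=4
t=9: S=4, d=3, jump=0, S_10=4
t=10: S=4, d=4, jump=0, S_11=4
t=11: S=4, d=2, jump=4, S_12=8
t=12: S=8, d=6, jump=-2, S_13=6
t=13: S=6, d=8, jump=-1, S_14=5


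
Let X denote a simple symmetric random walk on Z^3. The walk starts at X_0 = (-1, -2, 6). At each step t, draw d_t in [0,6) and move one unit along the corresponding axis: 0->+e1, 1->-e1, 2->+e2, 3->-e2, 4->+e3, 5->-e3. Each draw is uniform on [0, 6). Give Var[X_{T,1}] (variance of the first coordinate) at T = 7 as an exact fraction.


7/3

Outcome values over d=0..5: [1, -1, 0, 0, 0, 0]
Σy = 0, Σy² = 2, M = 6
μ = 0/6 = 0,  σ² = 2/6 − (0)² = 1/3
Independent increments: Var[X_7] = 7·σ² = 7·(1/3) = 7/3


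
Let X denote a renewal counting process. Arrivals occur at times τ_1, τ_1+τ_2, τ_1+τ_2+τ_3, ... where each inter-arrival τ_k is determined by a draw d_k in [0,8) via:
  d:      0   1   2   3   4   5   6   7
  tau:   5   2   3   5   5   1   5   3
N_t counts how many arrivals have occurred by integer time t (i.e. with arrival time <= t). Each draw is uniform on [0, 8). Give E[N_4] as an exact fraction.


2593/4096

Inter-arrival values over d=0..7: [5, 2, 3, 5, 5, 1, 5, 3]
Each d has probability 1/8, so the pmf of τ is: f(1) = 1/8, f(2) = 1/8, f(3) = 1/4, f(5) = 1/2
Renewal equation for m(n) = E[N_n]: condition on τ_1 = k (if k <= n, one arrival plus a fresh copy on the remaining n−k steps): m(n) = F(n) + Σ_{k<=n} f(k)·m(n−k), where F(n) = P(τ <= n) and m(0) = 0
m(1) = F(1) = 1/8
m(2) = F(2) + f(1)·m(1) = 1/4 + 1/8·1/8 = 17/64
m(3) = F(3) + f(1)·m(2) + f(2)·m(1) = 1/2 + 1/8·17/64 + 1/8·1/8 = 281/512
m(4) = F(4) + f(1)·m(3) + f(2)·m(2) + f(3)·m(1) = 1/2 + 1/8·281/512 + 1/8·17/64 + 1/4·1/8 = 2593/4096
E[N_4] = m(4) = 2593/4096


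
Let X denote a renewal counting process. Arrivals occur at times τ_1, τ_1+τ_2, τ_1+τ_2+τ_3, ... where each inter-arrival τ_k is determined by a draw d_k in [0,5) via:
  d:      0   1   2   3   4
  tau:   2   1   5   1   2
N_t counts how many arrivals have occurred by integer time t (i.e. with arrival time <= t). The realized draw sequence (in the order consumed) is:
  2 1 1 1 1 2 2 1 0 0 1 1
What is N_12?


5

draw d_1=2: τ_1=5, arrival time A_1=5
draw d_2=1: τ_2=1, arrival time A_2=6
draw d_3=1: τ_3=1, arrival time A_3=7
draw d_4=1: τ_4=1, arrival time A_4=8
draw d_5=1: τ_5=1, arrival time A_5=9
draw d_6=2: τ_6=5, arrival time A_6=14
draw d_7=2: τ_7=5, arrival time A_7=19
draw d_8=1: τ_8=1, arrival time A_8=20
draw d_9=0: τ_9=2, arrival time A_9=22
draw d_10=0: τ_10=2, arrival time A_10=24
draw d_11=1: τ_11=1, arrival time A_11=25
draw d_12=1: τ_12=1, arrival time A_12=26
N_t over t=0..12: 0:0 1:0 2:0 3:0 4:0 5:1 6:2 7:3 8:4 9:5 10:5 11:5 12:5


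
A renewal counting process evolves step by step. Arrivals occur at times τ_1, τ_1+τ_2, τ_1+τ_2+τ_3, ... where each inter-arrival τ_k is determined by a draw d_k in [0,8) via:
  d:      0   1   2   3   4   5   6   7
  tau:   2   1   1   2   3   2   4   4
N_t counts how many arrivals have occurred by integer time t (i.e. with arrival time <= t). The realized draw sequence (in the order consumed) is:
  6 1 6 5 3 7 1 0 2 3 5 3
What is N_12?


draw d_1=6: τ_1=4, arrival time A_1=4
draw d_2=1: τ_2=1, arrival time A_2=5
draw d_3=6: τ_3=4, arrival time A_3=9
draw d_4=5: τ_4=2, arrival time A_4=11
draw d_5=3: τ_5=2, arrival time A_5=13
draw d_6=7: τ_6=4, arrival time A_6=17
draw d_7=1: τ_7=1, arrival time A_7=18
draw d_8=0: τ_8=2, arrival time A_8=20
draw d_9=2: τ_9=1, arrival time A_9=21
draw d_10=3: τ_10=2, arrival time A_10=23
draw d_11=5: τ_11=2, arrival time A_11=25
draw d_12=3: τ_12=2, arrival time A_12=27
N_t over t=0..12: 0:0 1:0 2:0 3:0 4:1 5:2 6:2 7:2 8:2 9:3 10:3 11:4 12:4

4


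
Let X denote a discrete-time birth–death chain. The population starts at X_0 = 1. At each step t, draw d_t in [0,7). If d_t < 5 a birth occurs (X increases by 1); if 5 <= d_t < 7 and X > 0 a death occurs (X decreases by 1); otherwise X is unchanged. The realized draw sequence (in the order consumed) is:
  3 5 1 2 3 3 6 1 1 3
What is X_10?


7

t=0: X=1, d=3 → birth, X_1=2
t=1: X=2, d=5 → death, X_2=1
t=2: X=1, d=1 → birth, X_3=2
t=3: X=2, d=2 → birth, X_4=3
t=4: X=3, d=3 → birth, X_5=4
t=5: X=4, d=3 → birth, X_6=5
t=6: X=5, d=6 → death, X_7=4
t=7: X=4, d=1 → birth, X_8=5
t=8: X=5, d=1 → birth, X_9=6
t=9: X=6, d=3 → birth, X_10=7


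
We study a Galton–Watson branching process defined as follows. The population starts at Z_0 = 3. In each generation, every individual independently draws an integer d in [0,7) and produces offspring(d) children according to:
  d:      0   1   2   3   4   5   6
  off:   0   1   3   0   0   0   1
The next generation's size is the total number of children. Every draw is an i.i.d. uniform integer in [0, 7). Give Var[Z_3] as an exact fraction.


425100/117649

Outcome values over d=0..6: [0, 1, 3, 0, 0, 0, 1]
Σy = 5, Σy² = 11, M = 7
μ = 5/7 = 5/7,  σ² = 11/7 − (5/7)² = 52/49
V_0 = 0, E_0 = 3
V_1 = 52/49·E_0 + (5/7)²·V_0 = 156/49;  E_1 = 15/7
V_2 = 52/49·E_1 + (5/7)²·V_1 = 9360/2401;  E_2 = 75/49
V_3 = 52/49·E_2 + (5/7)²·V_2 = 425100/117649;  E_3 = 375/343


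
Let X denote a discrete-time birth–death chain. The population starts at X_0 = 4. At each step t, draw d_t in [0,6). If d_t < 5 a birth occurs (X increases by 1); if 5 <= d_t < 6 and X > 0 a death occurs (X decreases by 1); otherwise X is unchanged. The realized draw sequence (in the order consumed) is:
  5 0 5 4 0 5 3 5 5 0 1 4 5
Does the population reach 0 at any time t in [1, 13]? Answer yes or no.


no

t=0: X=4, d=5 → death, X_1=3
t=1: X=3, d=0 → birth, X_2=4
t=2: X=4, d=5 → death, X_3=3
t=3: X=3, d=4 → birth, X_4=4
t=4: X=4, d=0 → birth, X_5=5
t=5: X=5, d=5 → death, X_6=4
t=6: X=4, d=3 → birth, X_7=5
t=7: X=5, d=5 → death, X_8=4
t=8: X=4, d=5 → death, X_9=3
t=9: X=3, d=0 → birth, X_10=4
t=10: X=4, d=1 → birth, X_11=5
t=11: X=5, d=4 → birth, X_12=6
t=12: X=6, d=5 → death, X_13=5


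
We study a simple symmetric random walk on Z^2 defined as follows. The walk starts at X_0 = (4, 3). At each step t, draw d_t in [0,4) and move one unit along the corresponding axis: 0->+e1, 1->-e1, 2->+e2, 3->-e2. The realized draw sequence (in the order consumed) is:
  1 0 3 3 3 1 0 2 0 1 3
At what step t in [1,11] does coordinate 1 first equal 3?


1

t=0: X=(4, 3), d=1 → -e1, X_1=(3, 3)
t=1: X=(3, 3), d=0 → +e1, X_2=(4, 3)
t=2: X=(4, 3), d=3 → -e2, X_3=(4, 2)
t=3: X=(4, 2), d=3 → -e2, X_4=(4, 1)
t=4: X=(4, 1), d=3 → -e2, X_5=(4, 0)
t=5: X=(4, 0), d=1 → -e1, X_6=(3, 0)
t=6: X=(3, 0), d=0 → +e1, X_7=(4, 0)
t=7: X=(4, 0), d=2 → +e2, X_8=(4, 1)
t=8: X=(4, 1), d=0 → +e1, X_9=(5, 1)
t=9: X=(5, 1), d=1 → -e1, X_10=(4, 1)
t=10: X=(4, 1), d=3 → -e2, X_11=(4, 0)


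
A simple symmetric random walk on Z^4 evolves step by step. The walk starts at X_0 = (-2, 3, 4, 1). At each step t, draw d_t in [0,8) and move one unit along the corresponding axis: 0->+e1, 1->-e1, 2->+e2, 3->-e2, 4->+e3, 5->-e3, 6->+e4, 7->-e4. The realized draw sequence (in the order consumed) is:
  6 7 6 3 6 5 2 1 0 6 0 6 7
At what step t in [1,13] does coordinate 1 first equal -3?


8

t=0: X=(-2, 3, 4, 1), d=6 → +e4, X_1=(-2, 3, 4, 2)
t=1: X=(-2, 3, 4, 2), d=7 → -e4, X_2=(-2, 3, 4, 1)
t=2: X=(-2, 3, 4, 1), d=6 → +e4, X_3=(-2, 3, 4, 2)
t=3: X=(-2, 3, 4, 2), d=3 → -e2, X_4=(-2, 2, 4, 2)
t=4: X=(-2, 2, 4, 2), d=6 → +e4, X_5=(-2, 2, 4, 3)
t=5: X=(-2, 2, 4, 3), d=5 → -e3, X_6=(-2, 2, 3, 3)
t=6: X=(-2, 2, 3, 3), d=2 → +e2, X_7=(-2, 3, 3, 3)
t=7: X=(-2, 3, 3, 3), d=1 → -e1, X_8=(-3, 3, 3, 3)
t=8: X=(-3, 3, 3, 3), d=0 → +e1, X_9=(-2, 3, 3, 3)
t=9: X=(-2, 3, 3, 3), d=6 → +e4, X_10=(-2, 3, 3, 4)
t=10: X=(-2, 3, 3, 4), d=0 → +e1, X_11=(-1, 3, 3, 4)
t=11: X=(-1, 3, 3, 4), d=6 → +e4, X_12=(-1, 3, 3, 5)
t=12: X=(-1, 3, 3, 5), d=7 → -e4, X_13=(-1, 3, 3, 4)


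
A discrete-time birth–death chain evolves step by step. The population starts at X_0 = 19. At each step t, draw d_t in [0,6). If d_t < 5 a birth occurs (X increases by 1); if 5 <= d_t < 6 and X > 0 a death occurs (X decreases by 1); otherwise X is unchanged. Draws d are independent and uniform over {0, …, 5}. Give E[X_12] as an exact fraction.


X can drop by at most 1 per step and X_0 = 19 > T = 12, so X_t >= 19 − t >= 7 > 0 for every t <= 12: the floor at 0 (the 'and X > 0' condition) never binds. Hence X_12 = X_0 + Σ_{t<12} Y_t with i.i.d. increments Y_t = y(d_t) ∈ {+1, −1, 0}.
Outcome values over d=0..5: [1, 1, 1, 1, 1, -1]
Σy = 4, Σy² = 6, M = 6
μ = 4/6 = 2/3,  σ² = 6/6 − (2/3)² = 5/9
E[X_12] = 19 + 12·(2/3) = 27

27


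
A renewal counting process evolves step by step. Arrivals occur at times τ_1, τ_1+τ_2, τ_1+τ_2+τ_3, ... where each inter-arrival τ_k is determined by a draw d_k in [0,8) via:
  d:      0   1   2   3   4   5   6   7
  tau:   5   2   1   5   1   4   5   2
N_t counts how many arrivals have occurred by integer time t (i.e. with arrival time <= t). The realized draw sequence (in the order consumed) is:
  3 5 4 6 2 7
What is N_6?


1

draw d_1=3: τ_1=5, arrival time A_1=5
draw d_2=5: τ_2=4, arrival time A_2=9
draw d_3=4: τ_3=1, arrival time A_3=10
draw d_4=6: τ_4=5, arrival time A_4=15
draw d_5=2: τ_5=1, arrival time A_5=16
draw d_6=7: τ_6=2, arrival time A_6=18
N_t over t=0..6: 0:0 1:0 2:0 3:0 4:0 5:1 6:1


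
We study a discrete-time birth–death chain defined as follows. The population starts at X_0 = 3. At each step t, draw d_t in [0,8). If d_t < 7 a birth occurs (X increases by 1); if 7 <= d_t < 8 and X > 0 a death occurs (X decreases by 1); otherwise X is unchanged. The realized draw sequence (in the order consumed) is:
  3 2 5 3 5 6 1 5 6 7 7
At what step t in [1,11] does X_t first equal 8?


t=0: X=3, d=3 → birth, X_1=4
t=1: X=4, d=2 → birth, X_2=5
t=2: X=5, d=5 → birth, X_3=6
t=3: X=6, d=3 → birth, X_4=7
t=4: X=7, d=5 → birth, X_5=8
t=5: X=8, d=6 → birth, X_6=9
t=6: X=9, d=1 → birth, X_7=10
t=7: X=10, d=5 → birth, X_8=11
t=8: X=11, d=6 → birth, X_9=12
t=9: X=12, d=7 → death, X_10=11
t=10: X=11, d=7 → death, X_11=10

5


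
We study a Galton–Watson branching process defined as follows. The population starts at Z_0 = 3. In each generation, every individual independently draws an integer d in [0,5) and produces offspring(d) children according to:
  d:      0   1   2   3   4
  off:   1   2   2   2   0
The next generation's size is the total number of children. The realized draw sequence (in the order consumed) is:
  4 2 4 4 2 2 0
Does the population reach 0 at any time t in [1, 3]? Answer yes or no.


gen 0: Z_0=3, draws=[4, 2, 4], offspring=[0, 2, 0], Z_1=2
gen 1: Z_1=2, draws=[4, 2], offspring=[0, 2], Z_2=2
gen 2: Z_2=2, draws=[2, 0], offspring=[2, 1], Z_3=3

no


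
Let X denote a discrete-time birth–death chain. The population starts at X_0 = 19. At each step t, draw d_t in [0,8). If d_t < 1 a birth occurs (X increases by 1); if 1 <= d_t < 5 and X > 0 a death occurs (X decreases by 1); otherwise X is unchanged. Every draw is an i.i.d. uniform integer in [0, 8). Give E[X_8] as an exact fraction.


16

X can drop by at most 1 per step and X_0 = 19 > T = 8, so X_t >= 19 − t >= 11 > 0 for every t <= 8: the floor at 0 (the 'and X > 0' condition) never binds. Hence X_8 = X_0 + Σ_{t<8} Y_t with i.i.d. increments Y_t = y(d_t) ∈ {+1, −1, 0}.
Outcome values over d=0..7: [1, -1, -1, -1, -1, 0, 0, 0]
Σy = -3, Σy² = 5, M = 8
μ = -3/8 = -3/8,  σ² = 5/8 − (-3/8)² = 31/64
E[X_8] = 19 + 8·(-3/8) = 16


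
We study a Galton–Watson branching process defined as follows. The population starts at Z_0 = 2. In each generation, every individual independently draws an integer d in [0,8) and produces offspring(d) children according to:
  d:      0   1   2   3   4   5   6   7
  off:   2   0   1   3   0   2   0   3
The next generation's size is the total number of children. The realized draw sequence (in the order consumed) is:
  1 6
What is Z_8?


gen 0: Z_0=2, draws=[1, 6], offspring=[0, 0], Z_1=0
gen 1: Z_1=0, draws=[], offspring=[], Z_2=0
gen 2: Z_2=0, draws=[], offspring=[], Z_3=0
gen 3: Z_3=0, draws=[], offspring=[], Z_4=0
gen 4: Z_4=0, draws=[], offspring=[], Z_5=0
gen 5: Z_5=0, draws=[], offspring=[], Z_6=0
gen 6: Z_6=0, draws=[], offspring=[], Z_7=0
gen 7: Z_7=0, draws=[], offspring=[], Z_8=0

0


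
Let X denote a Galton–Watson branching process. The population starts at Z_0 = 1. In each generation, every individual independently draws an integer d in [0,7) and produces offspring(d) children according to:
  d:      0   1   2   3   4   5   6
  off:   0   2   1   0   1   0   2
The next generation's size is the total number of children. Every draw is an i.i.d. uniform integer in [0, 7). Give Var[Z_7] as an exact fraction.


Outcome values over d=0..6: [0, 2, 1, 0, 1, 0, 2]
Σy = 6, Σy² = 10, M = 7
μ = 6/7 = 6/7,  σ² = 10/7 − (6/7)² = 34/49
V_0 = 0, E_0 = 1
V_1 = 34/49·E_0 + (6/7)²·V_0 = 34/49;  E_1 = 6/7
V_2 = 34/49·E_1 + (6/7)²·V_1 = 2652/2401;  E_2 = 36/49
V_3 = 34/49·E_2 + (6/7)²·V_2 = 155448/117649;  E_3 = 216/343
V_4 = 34/49·E_3 + (6/7)²·V_3 = 8115120/5764801;  E_4 = 1296/2401
V_5 = 34/49·E_4 + (6/7)²·V_4 = 397941984/282475249;  E_5 = 7776/16807
V_6 = 34/49·E_5 + (6/7)²·V_5 = 18769413312/13841287201;  E_6 = 46656/117649
V_7 = 34/49·E_6 + (6/7)²·V_6 = 862325958528/678223072849;  E_7 = 279936/823543

862325958528/678223072849


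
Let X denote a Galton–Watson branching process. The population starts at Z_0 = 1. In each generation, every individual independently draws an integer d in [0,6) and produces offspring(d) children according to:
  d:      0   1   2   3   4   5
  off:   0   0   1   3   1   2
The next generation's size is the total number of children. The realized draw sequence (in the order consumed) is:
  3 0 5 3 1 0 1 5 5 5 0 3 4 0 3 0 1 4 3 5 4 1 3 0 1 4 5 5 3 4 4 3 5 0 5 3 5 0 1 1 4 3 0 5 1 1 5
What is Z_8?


15

gen 0: Z_0=1, draws=[3], offspring=[3], Z_1=3
gen 1: Z_1=3, draws=[0, 5, 3], offspring=[0, 2, 3], Z_2=5
gen 2: Z_2=5, draws=[1, 0, 1, 5, 5], offspring=[0, 0, 0, 2, 2], Z_3=4
gen 3: Z_3=4, draws=[5, 0, 3, 4], offspring=[2, 0, 3, 1], Z_4=6
gen 4: Z_4=6, draws=[0, 3, 0, 1, 4, 3], offspring=[0, 3, 0, 0, 1, 3], Z_5=7
gen 5: Z_5=7, draws=[5, 4, 1, 3, 0, 1, 4], offspring=[2, 1, 0, 3, 0, 0, 1], Z_6=7
gen 6: Z_6=7, draws=[5, 5, 3, 4, 4, 3, 5], offspring=[2, 2, 3, 1, 1, 3, 2], Z_7=14
gen 7: Z_7=14, draws=[0, 5, 3, 5, 0, 1, 1, 4, 3, 0, 5, 1, 1, 5], offspring=[0, 2, 3, 2, 0, 0, 0, 1, 3, 0, 2, 0, 0, 2], Z_8=15


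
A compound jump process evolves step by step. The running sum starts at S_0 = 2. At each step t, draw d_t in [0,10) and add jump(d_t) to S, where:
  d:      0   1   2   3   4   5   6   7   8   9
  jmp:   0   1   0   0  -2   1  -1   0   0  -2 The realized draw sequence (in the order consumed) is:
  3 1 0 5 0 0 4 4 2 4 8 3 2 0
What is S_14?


t=0: S=2, d=3, jump=0, S_1=2
t=1: S=2, d=1, jump=1, S_2=3
t=2: S=3, d=0, jump=0, S_3=3
t=3: S=3, d=5, jump=1, S_4=4
t=4: S=4, d=0, jump=0, S_5=4
t=5: S=4, d=0, jump=0, S_6=4
t=6: S=4, d=4, jump=-2, S_7=2
t=7: S=2, d=4, jump=-2, S_8=0
t=8: S=0, d=2, jump=0, S_9=0
t=9: S=0, d=4, jump=-2, S_10=-2
t=10: S=-2, d=8, jump=0, S_11=-2
t=11: S=-2, d=3, jump=0, S_12=-2
t=12: S=-2, d=2, jump=0, S_13=-2
t=13: S=-2, d=0, jump=0, S_14=-2

-2


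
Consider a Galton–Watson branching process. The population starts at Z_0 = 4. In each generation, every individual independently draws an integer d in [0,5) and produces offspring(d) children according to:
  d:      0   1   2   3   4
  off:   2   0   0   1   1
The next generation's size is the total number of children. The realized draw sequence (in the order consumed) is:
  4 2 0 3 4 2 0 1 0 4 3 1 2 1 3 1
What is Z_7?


gen 0: Z_0=4, draws=[4, 2, 0, 3], offspring=[1, 0, 2, 1], Z_1=4
gen 1: Z_1=4, draws=[4, 2, 0, 1], offspring=[1, 0, 2, 0], Z_2=3
gen 2: Z_2=3, draws=[0, 4, 3], offspring=[2, 1, 1], Z_3=4
gen 3: Z_3=4, draws=[1, 2, 1, 3], offspring=[0, 0, 0, 1], Z_4=1
gen 4: Z_4=1, draws=[1], offspring=[0], Z_5=0
gen 5: Z_5=0, draws=[], offspring=[], Z_6=0
gen 6: Z_6=0, draws=[], offspring=[], Z_7=0

0


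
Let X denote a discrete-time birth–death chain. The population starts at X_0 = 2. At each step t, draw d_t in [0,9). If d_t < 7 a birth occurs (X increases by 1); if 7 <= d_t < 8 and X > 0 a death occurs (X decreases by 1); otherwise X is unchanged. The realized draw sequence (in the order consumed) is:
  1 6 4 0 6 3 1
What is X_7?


t=0: X=2, d=1 → birth, X_1=3
t=1: X=3, d=6 → birth, X_2=4
t=2: X=4, d=4 → birth, X_3=5
t=3: X=5, d=0 → birth, X_4=6
t=4: X=6, d=6 → birth, X_5=7
t=5: X=7, d=3 → birth, X_6=8
t=6: X=8, d=1 → birth, X_7=9

9


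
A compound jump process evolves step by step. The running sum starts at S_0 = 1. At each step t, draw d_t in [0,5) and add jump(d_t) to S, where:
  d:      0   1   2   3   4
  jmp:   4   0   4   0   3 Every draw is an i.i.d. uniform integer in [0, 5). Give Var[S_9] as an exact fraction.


756/25

Outcome values over d=0..4: [4, 0, 4, 0, 3]
Σy = 11, Σy² = 41, M = 5
μ = 11/5 = 11/5,  σ² = 41/5 − (11/5)² = 84/25
Independent increments: Var[S_9] = 9·σ² = 9·(84/25) = 756/25


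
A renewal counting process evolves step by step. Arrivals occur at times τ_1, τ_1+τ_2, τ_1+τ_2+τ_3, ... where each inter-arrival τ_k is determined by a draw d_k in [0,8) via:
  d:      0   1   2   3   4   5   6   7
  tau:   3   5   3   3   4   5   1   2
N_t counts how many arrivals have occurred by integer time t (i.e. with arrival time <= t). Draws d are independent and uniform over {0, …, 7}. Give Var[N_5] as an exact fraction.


303737199/1073741824

Inter-arrival values over d=0..7: [3, 5, 3, 3, 4, 5, 1, 2]
Each d has probability 1/8, so the pmf of τ is: f(1) = 1/8, f(2) = 1/8, f(3) = 3/8, f(4) = 1/8, f(5) = 1/4
Let p_n(j) = P(N_n = j), with p_0 = [1]. Condition on τ_1: p_n(0) = P(τ > n), and for j >= 1, p_n(j) = Σ_{k<=n} f(k)·p_{n−k}(j−1)
p_1 = [7/8, 1/8]  (j = 0..1)
p_2 = [3/4, 15/64, 1/64]  (j = 0..2)
p_3 = [3/8, 37/64, 23/512, 1/512]  (j = 0..3)
p_4 = [1/4, 19/32, 19/128, 31/4096, 1/4096]  (j = 0..4)
p_5 = [0, 23/32, 1/4, 123/4096, 39/32768, 1/32768]  (j = 0..5)
E[N_5] = Σ j·p_5(j) = 43049/32768;  E[N_5²] = Σ j²·p_5(j) = 65825/32768
Var[N_5] = 65825/32768 − (43049/32768)² = 303737199/1073741824


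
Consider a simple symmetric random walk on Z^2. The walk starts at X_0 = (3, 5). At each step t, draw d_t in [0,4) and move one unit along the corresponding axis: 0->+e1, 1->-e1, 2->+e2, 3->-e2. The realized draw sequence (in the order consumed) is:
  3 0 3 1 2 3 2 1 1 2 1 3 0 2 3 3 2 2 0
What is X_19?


(2, 5)

t=0: X=(3, 5), d=3 → -e2, X_1=(3, 4)
t=1: X=(3, 4), d=0 → +e1, X_2=(4, 4)
t=2: X=(4, 4), d=3 → -e2, X_3=(4, 3)
t=3: X=(4, 3), d=1 → -e1, X_4=(3, 3)
t=4: X=(3, 3), d=2 → +e2, X_5=(3, 4)
t=5: X=(3, 4), d=3 → -e2, X_6=(3, 3)
t=6: X=(3, 3), d=2 → +e2, X_7=(3, 4)
t=7: X=(3, 4), d=1 → -e1, X_8=(2, 4)
t=8: X=(2, 4), d=1 → -e1, X_9=(1, 4)
t=9: X=(1, 4), d=2 → +e2, X_10=(1, 5)
t=10: X=(1, 5), d=1 → -e1, X_11=(0, 5)
t=11: X=(0, 5), d=3 → -e2, X_12=(0, 4)
t=12: X=(0, 4), d=0 → +e1, X_13=(1, 4)
t=13: X=(1, 4), d=2 → +e2, X_14=(1, 5)
t=14: X=(1, 5), d=3 → -e2, X_15=(1, 4)
t=15: X=(1, 4), d=3 → -e2, X_16=(1, 3)
t=16: X=(1, 3), d=2 → +e2, X_17=(1, 4)
t=17: X=(1, 4), d=2 → +e2, X_18=(1, 5)
t=18: X=(1, 5), d=0 → +e1, X_19=(2, 5)


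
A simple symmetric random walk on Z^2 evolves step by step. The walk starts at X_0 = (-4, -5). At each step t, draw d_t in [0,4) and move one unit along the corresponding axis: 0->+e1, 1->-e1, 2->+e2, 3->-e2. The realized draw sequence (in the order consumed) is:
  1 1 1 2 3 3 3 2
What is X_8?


(-7, -6)

t=0: X=(-4, -5), d=1 → -e1, X_1=(-5, -5)
t=1: X=(-5, -5), d=1 → -e1, X_2=(-6, -5)
t=2: X=(-6, -5), d=1 → -e1, X_3=(-7, -5)
t=3: X=(-7, -5), d=2 → +e2, X_4=(-7, -4)
t=4: X=(-7, -4), d=3 → -e2, X_5=(-7, -5)
t=5: X=(-7, -5), d=3 → -e2, X_6=(-7, -6)
t=6: X=(-7, -6), d=3 → -e2, X_7=(-7, -7)
t=7: X=(-7, -7), d=2 → +e2, X_8=(-7, -6)


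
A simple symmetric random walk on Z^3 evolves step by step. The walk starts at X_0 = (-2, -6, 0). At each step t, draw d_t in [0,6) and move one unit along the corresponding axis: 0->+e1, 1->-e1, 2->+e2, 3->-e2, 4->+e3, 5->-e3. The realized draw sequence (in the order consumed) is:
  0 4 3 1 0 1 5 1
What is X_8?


t=0: X=(-2, -6, 0), d=0 → +e1, X_1=(-1, -6, 0)
t=1: X=(-1, -6, 0), d=4 → +e3, X_2=(-1, -6, 1)
t=2: X=(-1, -6, 1), d=3 → -e2, X_3=(-1, -7, 1)
t=3: X=(-1, -7, 1), d=1 → -e1, X_4=(-2, -7, 1)
t=4: X=(-2, -7, 1), d=0 → +e1, X_5=(-1, -7, 1)
t=5: X=(-1, -7, 1), d=1 → -e1, X_6=(-2, -7, 1)
t=6: X=(-2, -7, 1), d=5 → -e3, X_7=(-2, -7, 0)
t=7: X=(-2, -7, 0), d=1 → -e1, X_8=(-3, -7, 0)

(-3, -7, 0)


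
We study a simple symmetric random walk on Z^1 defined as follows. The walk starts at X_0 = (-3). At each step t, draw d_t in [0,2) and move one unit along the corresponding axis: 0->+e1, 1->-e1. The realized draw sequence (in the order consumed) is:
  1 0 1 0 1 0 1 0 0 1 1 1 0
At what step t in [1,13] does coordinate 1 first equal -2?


t=0: X=(-3), d=1 → -e1, X_1=(-4)
t=1: X=(-4), d=0 → +e1, X_2=(-3)
t=2: X=(-3), d=1 → -e1, X_3=(-4)
t=3: X=(-4), d=0 → +e1, X_4=(-3)
t=4: X=(-3), d=1 → -e1, X_5=(-4)
t=5: X=(-4), d=0 → +e1, X_6=(-3)
t=6: X=(-3), d=1 → -e1, X_7=(-4)
t=7: X=(-4), d=0 → +e1, X_8=(-3)
t=8: X=(-3), d=0 → +e1, X_9=(-2)
t=9: X=(-2), d=1 → -e1, X_10=(-3)
t=10: X=(-3), d=1 → -e1, X_11=(-4)
t=11: X=(-4), d=1 → -e1, X_12=(-5)
t=12: X=(-5), d=0 → +e1, X_13=(-4)

9
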